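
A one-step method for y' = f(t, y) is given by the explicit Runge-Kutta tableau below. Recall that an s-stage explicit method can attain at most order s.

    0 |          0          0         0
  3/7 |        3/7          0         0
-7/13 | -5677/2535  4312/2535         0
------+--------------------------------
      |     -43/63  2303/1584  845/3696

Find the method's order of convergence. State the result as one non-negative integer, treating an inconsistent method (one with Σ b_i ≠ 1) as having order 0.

b = (-43/63, 2303/1584, 845/3696)
c = (0, 3/7, -7/13)
Ac = (0, 0, 616/845)
Σ b_i: (-43/63)·1 + 2303/1584·1 + 845/3696·1 = 1 ✓
b·c: 2303/1584·3/7 + 845/3696·(-7/13) = 1/2 ✓
b·c²: 2303/1584·9/49 + 845/3696·49/169 = 1/3 ✓
b·Ac: 845/3696·616/845 = 1/6 ✓; 3 stages ⇒ order 3.

3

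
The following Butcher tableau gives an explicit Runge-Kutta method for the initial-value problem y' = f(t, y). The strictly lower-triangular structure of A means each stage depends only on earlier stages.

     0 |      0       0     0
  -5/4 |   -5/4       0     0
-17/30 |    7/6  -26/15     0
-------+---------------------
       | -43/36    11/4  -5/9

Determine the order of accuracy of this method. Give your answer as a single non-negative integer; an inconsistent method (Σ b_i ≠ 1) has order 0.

b = (-43/36, 11/4, -5/9)
c = (0, -5/4, -17/30)
Ac = (0, 0, 13/6)
Σ b_i: (-43/36)·1 + 11/4·1 + (-5/9)·1 = 1 ✓
b·c: 11/4·(-5/4) + (-5/9)·(-17/30) = -1349/432 ≠ 1/2 ⇒ order 1.

1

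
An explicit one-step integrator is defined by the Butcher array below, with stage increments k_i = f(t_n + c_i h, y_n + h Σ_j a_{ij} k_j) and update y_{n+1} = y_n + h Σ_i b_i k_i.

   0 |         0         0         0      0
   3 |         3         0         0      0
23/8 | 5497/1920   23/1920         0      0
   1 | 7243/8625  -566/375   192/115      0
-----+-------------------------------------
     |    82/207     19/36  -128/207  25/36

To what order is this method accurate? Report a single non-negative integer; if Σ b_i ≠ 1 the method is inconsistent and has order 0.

b = (82/207, 19/36, -128/207, 25/36)
c = (0, 3, 23/8, 1)
Ac = (0, 0, 23/640, 34/125)
Σ b_i: 82/207·1 + 19/36·1 + (-128/207)·1 + 25/36·1 = 1 ✓
b·c: 19/36·3 + (-128/207)·23/8 + 25/36·1 = 1/2 ✓
b·c²: 19/36·9 + (-128/207)·529/64 + 25/36·1 = 1/3 ✓
b·Ac: (-128/207)·23/640 + 25/36·34/125 = 1/6 ✓
b·c³: 19/36·27 + (-128/207)·12167/512 + 25/36·1 = 1/4 ✓
b·(c∘Ac): (-128/207)·529/5120 + 25/36·34/125 = 1/8 ✓
b·Ac²: (-128/207)·69/640 + 25/36·27/125 = 1/12 ✓
b·A²c: 25/36·3/50 = 1/24 ✓; 4 stages ⇒ order 4.

4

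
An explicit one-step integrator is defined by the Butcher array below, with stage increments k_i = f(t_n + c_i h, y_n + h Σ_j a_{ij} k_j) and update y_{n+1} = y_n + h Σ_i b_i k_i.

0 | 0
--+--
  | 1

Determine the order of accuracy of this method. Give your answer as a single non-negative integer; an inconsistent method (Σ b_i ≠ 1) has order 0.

b = (1)
c = (0)
Σ b_i: 1·1 = 1 ✓; 1 stage ⇒ order 1.

1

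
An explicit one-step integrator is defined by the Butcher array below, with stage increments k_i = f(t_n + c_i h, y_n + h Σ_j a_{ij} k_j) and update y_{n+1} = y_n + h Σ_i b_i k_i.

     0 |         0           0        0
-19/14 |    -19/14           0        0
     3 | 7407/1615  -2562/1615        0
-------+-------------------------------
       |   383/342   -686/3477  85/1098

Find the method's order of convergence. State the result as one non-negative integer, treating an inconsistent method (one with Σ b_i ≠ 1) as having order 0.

3

b = (383/342, -686/3477, 85/1098)
c = (0, -19/14, 3)
Ac = (0, 0, 183/85)
Σ b_i: 383/342·1 + (-686/3477)·1 + 85/1098·1 = 1 ✓
b·c: (-686/3477)·(-19/14) + 85/1098·3 = 1/2 ✓
b·c²: (-686/3477)·361/196 + 85/1098·9 = 1/3 ✓
b·Ac: 85/1098·183/85 = 1/6 ✓; 3 stages ⇒ order 3.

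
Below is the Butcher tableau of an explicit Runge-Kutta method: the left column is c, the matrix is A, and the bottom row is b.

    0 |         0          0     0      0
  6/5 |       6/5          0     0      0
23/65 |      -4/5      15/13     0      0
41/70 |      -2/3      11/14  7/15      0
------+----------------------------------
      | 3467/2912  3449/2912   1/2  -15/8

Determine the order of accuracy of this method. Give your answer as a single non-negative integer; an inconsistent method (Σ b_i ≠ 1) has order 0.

b = (3467/2912, 3449/2912, 1/2, -15/8)
c = (0, 6/5, 23/65, 41/70)
Ac = (0, 0, 18/13, 7562/6825)
Σ b_i: 3467/2912·1 + 3449/2912·1 + 1/2·1 + (-15/8)·1 = 1 ✓
b·c: 3449/2912·6/5 + 1/2·23/65 + (-15/8)·41/70 = 1/2 ✓
b·c²: 3449/2912·36/25 + 1/2·529/4225 + (-15/8)·1681/4900 = 298093/264992 ≠ 1/3 ⇒ order 2.
b·Ac: 1/2·18/13 + (-15/8)·7562/6825 = -2521/1820 ≠ 1/6

2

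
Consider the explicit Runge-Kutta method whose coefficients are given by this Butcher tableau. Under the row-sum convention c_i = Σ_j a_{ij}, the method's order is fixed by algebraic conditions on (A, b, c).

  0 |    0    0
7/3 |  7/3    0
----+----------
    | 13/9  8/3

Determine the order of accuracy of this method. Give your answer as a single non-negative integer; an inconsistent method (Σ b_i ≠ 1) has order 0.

0

b = (13/9, 8/3)
c = (0, 7/3)
Σ b_i: 13/9·1 + 8/3·1 = 37/9 ≠ 1 ⇒ order 0.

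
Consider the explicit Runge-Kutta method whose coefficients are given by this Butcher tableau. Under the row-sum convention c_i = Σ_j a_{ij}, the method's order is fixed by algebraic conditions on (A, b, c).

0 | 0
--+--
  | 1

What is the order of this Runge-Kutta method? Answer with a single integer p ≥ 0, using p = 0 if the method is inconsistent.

b = (1)
c = (0)
Σ b_i: 1·1 = 1 ✓; 1 stage ⇒ order 1.

1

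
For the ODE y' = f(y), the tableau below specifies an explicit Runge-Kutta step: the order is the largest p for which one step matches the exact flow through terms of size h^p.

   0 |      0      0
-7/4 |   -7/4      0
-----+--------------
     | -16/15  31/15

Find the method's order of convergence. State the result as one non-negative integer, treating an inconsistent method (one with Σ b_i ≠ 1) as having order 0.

1

b = (-16/15, 31/15)
c = (0, -7/4)
Σ b_i: (-16/15)·1 + 31/15·1 = 1 ✓
b·c: 31/15·(-7/4) = -217/60 ≠ 1/2 ⇒ order 1.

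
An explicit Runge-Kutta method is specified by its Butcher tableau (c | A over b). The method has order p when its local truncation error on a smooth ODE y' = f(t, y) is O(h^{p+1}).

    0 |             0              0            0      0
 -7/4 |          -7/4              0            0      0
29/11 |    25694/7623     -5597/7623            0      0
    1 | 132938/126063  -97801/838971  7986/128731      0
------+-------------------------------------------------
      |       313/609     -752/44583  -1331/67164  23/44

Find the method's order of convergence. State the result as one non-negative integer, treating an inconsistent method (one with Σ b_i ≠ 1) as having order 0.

b = (313/609, -752/44583, -1331/67164, 23/44)
c = (0, -7/4, 29/11, 1)
Ac = (0, 0, 5597/4356, 913/2484)
Σ b_i: 313/609·1 + (-752/44583)·1 + (-1331/67164)·1 + 23/44·1 = 1 ✓
b·c: (-752/44583)·(-7/4) + (-1331/67164)·29/11 + 23/44·1 = 1/2 ✓
b·c²: (-752/44583)·49/16 + (-1331/67164)·841/121 + 23/44·1 = 1/3 ✓
b·Ac: (-1331/67164)·5597/4356 + 23/44·913/2484 = 1/6 ✓
b·c³: (-752/44583)·(-343/64) + (-1331/67164)·24389/1331 + 23/44·1 = 1/4 ✓
b·(c∘Ac): (-1331/67164)·162313/47916 + 23/44·913/2484 = 1/8 ✓
b·Ac²: (-1331/67164)·(-39179/17424) + 23/44·737/9936 = 1/12 ✓
b·A²c: 23/44·11/138 = 1/24 ✓; 4 stages ⇒ order 4.

4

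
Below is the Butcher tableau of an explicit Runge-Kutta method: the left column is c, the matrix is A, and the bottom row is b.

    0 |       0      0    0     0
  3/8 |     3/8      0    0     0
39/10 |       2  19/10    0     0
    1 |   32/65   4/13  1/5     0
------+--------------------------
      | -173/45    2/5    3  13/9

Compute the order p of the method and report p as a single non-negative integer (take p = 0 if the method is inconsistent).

b = (-173/45, 2/5, 3, 13/9)
c = (0, 3/8, 39/10, 1)
Ac = (0, 0, 57/80, 291/325)
Σ b_i: (-173/45)·1 + 2/5·1 + 3·1 + 13/9·1 = 1 ✓
b·c: 2/5·3/8 + 3·39/10 + 13/9·1 = 2393/180 ≠ 1/2 ⇒ order 1.

1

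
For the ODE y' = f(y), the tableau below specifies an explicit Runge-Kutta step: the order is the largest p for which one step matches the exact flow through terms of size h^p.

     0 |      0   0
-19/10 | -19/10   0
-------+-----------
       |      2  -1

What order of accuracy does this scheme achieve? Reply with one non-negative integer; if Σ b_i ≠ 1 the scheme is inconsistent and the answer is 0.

b = (2, -1)
c = (0, -19/10)
Σ b_i: 2·1 + (-1)·1 = 1 ✓
b·c: (-1)·(-19/10) = 19/10 ≠ 1/2 ⇒ order 1.

1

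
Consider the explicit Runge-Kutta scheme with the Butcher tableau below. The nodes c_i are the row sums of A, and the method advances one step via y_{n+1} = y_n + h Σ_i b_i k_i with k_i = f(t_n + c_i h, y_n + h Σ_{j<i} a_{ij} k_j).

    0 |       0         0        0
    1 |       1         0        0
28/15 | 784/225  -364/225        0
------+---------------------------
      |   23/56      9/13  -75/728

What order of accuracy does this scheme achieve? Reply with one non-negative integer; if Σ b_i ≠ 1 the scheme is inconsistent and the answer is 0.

b = (23/56, 9/13, -75/728)
c = (0, 1, 28/15)
Ac = (0, 0, -364/225)
Σ b_i: 23/56·1 + 9/13·1 + (-75/728)·1 = 1 ✓
b·c: 9/13·1 + (-75/728)·28/15 = 1/2 ✓
b·c²: 9/13·1 + (-75/728)·784/225 = 1/3 ✓
b·Ac: (-75/728)·(-364/225) = 1/6 ✓; 3 stages ⇒ order 3.

3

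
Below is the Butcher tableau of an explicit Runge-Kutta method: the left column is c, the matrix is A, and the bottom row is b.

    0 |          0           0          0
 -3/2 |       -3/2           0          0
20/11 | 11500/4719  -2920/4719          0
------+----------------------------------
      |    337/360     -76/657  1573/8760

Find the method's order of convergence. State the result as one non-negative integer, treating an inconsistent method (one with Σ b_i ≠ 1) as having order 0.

3

b = (337/360, -76/657, 1573/8760)
c = (0, -3/2, 20/11)
Ac = (0, 0, 1460/1573)
Σ b_i: 337/360·1 + (-76/657)·1 + 1573/8760·1 = 1 ✓
b·c: (-76/657)·(-3/2) + 1573/8760·20/11 = 1/2 ✓
b·c²: (-76/657)·9/4 + 1573/8760·400/121 = 1/3 ✓
b·Ac: 1573/8760·1460/1573 = 1/6 ✓; 3 stages ⇒ order 3.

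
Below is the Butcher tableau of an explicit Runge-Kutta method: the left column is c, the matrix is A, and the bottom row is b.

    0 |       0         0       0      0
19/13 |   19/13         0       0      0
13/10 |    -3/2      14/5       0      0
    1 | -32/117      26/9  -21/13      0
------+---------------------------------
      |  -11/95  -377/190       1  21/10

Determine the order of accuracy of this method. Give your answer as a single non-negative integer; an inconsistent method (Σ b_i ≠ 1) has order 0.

b = (-11/95, -377/190, 1, 21/10)
c = (0, 19/13, 13/10, 1)
Ac = (0, 0, 266/65, 191/90)
Σ b_i: (-11/95)·1 + (-377/190)·1 + 1·1 + 21/10·1 = 1 ✓
b·c: (-377/190)·19/13 + 1·13/10 + 21/10·1 = 1/2 ✓
b·c²: (-377/190)·361/169 + 1·169/100 + 21/10·1 = -583/1300 ≠ 1/3 ⇒ order 2.
b·Ac: 1·266/65 + 21/10·191/90 = 33341/3900 ≠ 1/6

2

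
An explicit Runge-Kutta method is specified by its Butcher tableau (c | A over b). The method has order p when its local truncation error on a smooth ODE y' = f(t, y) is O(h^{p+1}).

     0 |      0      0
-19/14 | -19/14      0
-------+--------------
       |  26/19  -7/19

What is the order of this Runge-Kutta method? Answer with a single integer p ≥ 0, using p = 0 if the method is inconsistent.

2

b = (26/19, -7/19)
c = (0, -19/14)
Σ b_i: 26/19·1 + (-7/19)·1 = 1 ✓
b·c: (-7/19)·(-19/14) = 1/2 ✓; 2 stages ⇒ order 2.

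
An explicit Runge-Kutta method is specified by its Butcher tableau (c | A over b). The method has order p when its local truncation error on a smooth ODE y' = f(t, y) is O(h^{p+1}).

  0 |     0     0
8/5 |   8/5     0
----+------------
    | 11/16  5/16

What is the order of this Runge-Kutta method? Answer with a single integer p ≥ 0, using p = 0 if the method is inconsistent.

b = (11/16, 5/16)
c = (0, 8/5)
Σ b_i: 11/16·1 + 5/16·1 = 1 ✓
b·c: 5/16·8/5 = 1/2 ✓; 2 stages ⇒ order 2.

2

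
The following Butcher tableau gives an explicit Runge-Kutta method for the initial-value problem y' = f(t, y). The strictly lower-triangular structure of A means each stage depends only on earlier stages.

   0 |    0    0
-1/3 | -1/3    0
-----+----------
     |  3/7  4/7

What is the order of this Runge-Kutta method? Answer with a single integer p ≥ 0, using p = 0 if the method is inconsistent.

b = (3/7, 4/7)
c = (0, -1/3)
Σ b_i: 3/7·1 + 4/7·1 = 1 ✓
b·c: 4/7·(-1/3) = -4/21 ≠ 1/2 ⇒ order 1.

1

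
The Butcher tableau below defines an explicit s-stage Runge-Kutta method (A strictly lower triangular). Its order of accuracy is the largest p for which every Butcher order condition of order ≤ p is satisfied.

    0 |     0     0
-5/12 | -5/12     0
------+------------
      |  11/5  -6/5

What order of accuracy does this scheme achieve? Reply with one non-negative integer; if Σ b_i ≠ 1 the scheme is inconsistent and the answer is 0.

b = (11/5, -6/5)
c = (0, -5/12)
Σ b_i: 11/5·1 + (-6/5)·1 = 1 ✓
b·c: (-6/5)·(-5/12) = 1/2 ✓; 2 stages ⇒ order 2.

2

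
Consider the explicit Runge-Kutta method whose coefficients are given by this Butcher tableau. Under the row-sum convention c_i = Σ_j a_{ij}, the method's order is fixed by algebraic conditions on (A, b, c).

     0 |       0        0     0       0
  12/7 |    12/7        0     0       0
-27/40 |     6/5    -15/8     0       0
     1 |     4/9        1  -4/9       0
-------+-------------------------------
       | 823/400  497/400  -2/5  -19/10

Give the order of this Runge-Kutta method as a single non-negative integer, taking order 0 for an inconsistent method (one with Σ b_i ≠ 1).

b = (823/400, 497/400, -2/5, -19/10)
c = (0, 12/7, -27/40, 1)
Ac = (0, 0, -45/14, 141/70)
Σ b_i: 823/400·1 + 497/400·1 + (-2/5)·1 + (-19/10)·1 = 1 ✓
b·c: 497/400·12/7 + (-2/5)·(-27/40) + (-19/10)·1 = 1/2 ✓
b·c²: 497/400·144/49 + (-2/5)·729/1600 + (-19/10)·1 = 43937/28000 ≠ 1/3 ⇒ order 2.
b·Ac: (-2/5)·(-45/14) + (-19/10)·141/70 = -1779/700 ≠ 1/6

2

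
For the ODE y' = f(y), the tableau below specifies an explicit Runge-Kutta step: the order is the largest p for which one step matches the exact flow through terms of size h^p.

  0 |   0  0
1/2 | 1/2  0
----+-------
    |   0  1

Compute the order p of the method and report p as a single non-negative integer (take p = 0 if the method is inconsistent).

2

b = (0, 1)
c = (0, 1/2)
Σ b_i: 1·1 = 1 ✓
b·c: 1·1/2 = 1/2 ✓; 2 stages ⇒ order 2.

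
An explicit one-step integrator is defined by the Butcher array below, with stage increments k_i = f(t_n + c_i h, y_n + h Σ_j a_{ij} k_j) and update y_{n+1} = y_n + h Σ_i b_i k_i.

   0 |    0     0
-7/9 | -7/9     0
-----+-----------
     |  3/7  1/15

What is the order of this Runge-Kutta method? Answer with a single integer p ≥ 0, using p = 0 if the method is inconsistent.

b = (3/7, 1/15)
c = (0, -7/9)
Σ b_i: 3/7·1 + 1/15·1 = 52/105 ≠ 1 ⇒ order 0.

0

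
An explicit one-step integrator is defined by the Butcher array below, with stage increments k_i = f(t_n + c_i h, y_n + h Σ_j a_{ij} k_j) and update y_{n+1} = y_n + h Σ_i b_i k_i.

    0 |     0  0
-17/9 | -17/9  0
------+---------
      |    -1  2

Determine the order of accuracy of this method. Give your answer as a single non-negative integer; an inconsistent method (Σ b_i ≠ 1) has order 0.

b = (-1, 2)
c = (0, -17/9)
Σ b_i: (-1)·1 + 2·1 = 1 ✓
b·c: 2·(-17/9) = -34/9 ≠ 1/2 ⇒ order 1.

1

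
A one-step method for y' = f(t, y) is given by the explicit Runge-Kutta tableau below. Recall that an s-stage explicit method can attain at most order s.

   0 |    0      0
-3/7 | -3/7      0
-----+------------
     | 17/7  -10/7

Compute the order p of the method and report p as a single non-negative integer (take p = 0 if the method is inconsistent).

b = (17/7, -10/7)
c = (0, -3/7)
Σ b_i: 17/7·1 + (-10/7)·1 = 1 ✓
b·c: (-10/7)·(-3/7) = 30/49 ≠ 1/2 ⇒ order 1.

1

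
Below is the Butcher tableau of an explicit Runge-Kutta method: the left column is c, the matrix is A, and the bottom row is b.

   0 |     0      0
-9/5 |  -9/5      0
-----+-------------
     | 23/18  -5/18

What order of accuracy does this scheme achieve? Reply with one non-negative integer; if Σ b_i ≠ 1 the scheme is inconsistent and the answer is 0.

2

b = (23/18, -5/18)
c = (0, -9/5)
Σ b_i: 23/18·1 + (-5/18)·1 = 1 ✓
b·c: (-5/18)·(-9/5) = 1/2 ✓; 2 stages ⇒ order 2.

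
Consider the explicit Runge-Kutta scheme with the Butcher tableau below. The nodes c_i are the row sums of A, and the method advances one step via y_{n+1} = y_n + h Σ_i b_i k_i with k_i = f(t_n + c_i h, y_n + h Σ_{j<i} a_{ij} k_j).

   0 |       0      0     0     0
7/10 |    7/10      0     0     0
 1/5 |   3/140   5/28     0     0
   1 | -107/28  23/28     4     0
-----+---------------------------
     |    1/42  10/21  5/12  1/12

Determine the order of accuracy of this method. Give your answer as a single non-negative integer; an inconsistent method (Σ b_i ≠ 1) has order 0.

b = (1/42, 10/21, 5/12, 1/12)
c = (0, 7/10, 1/5, 1)
Ac = (0, 0, 1/8, 11/8)
Σ b_i: 1/42·1 + 10/21·1 + 5/12·1 + 1/12·1 = 1 ✓
b·c: 10/21·7/10 + 5/12·1/5 + 1/12·1 = 1/2 ✓
b·c²: 10/21·49/100 + 5/12·1/25 + 1/12·1 = 1/3 ✓
b·Ac: 5/12·1/8 + 1/12·11/8 = 1/6 ✓
b·c³: 10/21·343/1000 + 5/12·1/125 + 1/12·1 = 1/4 ✓
b·(c∘Ac): 5/12·1/40 + 1/12·11/8 = 1/8 ✓
b·Ac²: 5/12·7/80 + 1/12·9/16 = 1/12 ✓
b·A²c: 1/12·1/2 = 1/24 ✓; 4 stages ⇒ order 4.

4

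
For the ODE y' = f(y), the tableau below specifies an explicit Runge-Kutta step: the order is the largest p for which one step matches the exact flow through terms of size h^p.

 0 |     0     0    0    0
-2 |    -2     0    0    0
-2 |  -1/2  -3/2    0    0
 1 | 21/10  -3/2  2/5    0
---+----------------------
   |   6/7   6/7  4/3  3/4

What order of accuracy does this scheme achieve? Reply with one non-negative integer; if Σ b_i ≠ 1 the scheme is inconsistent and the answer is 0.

0

b = (6/7, 6/7, 4/3, 3/4)
c = (0, -2, -2, 1)
Ac = (0, 0, 3, 11/5)
Σ b_i: 6/7·1 + 6/7·1 + 4/3·1 + 3/4·1 = 319/84 ≠ 1 ⇒ order 0.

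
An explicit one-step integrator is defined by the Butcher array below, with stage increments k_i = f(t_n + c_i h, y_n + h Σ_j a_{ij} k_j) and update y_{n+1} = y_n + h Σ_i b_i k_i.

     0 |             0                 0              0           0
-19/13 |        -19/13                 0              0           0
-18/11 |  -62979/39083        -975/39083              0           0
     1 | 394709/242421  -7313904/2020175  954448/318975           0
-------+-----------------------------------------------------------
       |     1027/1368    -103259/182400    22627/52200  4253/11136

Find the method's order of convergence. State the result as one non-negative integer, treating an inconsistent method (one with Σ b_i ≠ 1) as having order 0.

b = (1027/1368, -103259/182400, 22627/52200, 4253/11136)
c = (0, -19/13, -18/11, 1)
Ac = (0, 0, 75/2057, 1680/4253)
Σ b_i: 1027/1368·1 + (-103259/182400)·1 + 22627/52200·1 + 4253/11136·1 = 1 ✓
b·c: (-103259/182400)·(-19/13) + 22627/52200·(-18/11) + 4253/11136·1 = 1/2 ✓
b·c²: (-103259/182400)·361/169 + 22627/52200·324/121 + 4253/11136·1 = 1/3 ✓
b·Ac: 22627/52200·75/2057 + 4253/11136·1680/4253 = 1/6 ✓
b·c³: (-103259/182400)·(-6859/2197) + 22627/52200·(-5832/1331) + 4253/11136·1 = 1/4 ✓
b·(c∘Ac): 22627/52200·(-1350/22627) + 4253/11136·1680/4253 = 1/8 ✓
b·Ac²: 22627/52200·(-1425/26741) + 4253/11136·15408/55289 = 1/12 ✓
b·A²c: 4253/11136·464/4253 = 1/24 ✓; 4 stages ⇒ order 4.

4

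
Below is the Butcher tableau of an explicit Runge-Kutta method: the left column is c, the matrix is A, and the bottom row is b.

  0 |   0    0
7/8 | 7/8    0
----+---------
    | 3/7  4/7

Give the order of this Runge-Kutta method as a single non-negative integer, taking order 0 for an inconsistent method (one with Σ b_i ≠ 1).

2

b = (3/7, 4/7)
c = (0, 7/8)
Σ b_i: 3/7·1 + 4/7·1 = 1 ✓
b·c: 4/7·7/8 = 1/2 ✓; 2 stages ⇒ order 2.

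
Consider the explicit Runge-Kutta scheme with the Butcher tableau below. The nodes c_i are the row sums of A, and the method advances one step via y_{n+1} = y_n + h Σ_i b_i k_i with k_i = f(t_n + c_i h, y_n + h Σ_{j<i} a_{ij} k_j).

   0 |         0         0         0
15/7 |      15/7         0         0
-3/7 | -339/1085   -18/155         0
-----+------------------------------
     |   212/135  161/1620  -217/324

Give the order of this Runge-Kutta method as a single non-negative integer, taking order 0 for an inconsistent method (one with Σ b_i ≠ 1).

3

b = (212/135, 161/1620, -217/324)
c = (0, 15/7, -3/7)
Ac = (0, 0, -54/217)
Σ b_i: 212/135·1 + 161/1620·1 + (-217/324)·1 = 1 ✓
b·c: 161/1620·15/7 + (-217/324)·(-3/7) = 1/2 ✓
b·c²: 161/1620·225/49 + (-217/324)·9/49 = 1/3 ✓
b·Ac: (-217/324)·(-54/217) = 1/6 ✓; 3 stages ⇒ order 3.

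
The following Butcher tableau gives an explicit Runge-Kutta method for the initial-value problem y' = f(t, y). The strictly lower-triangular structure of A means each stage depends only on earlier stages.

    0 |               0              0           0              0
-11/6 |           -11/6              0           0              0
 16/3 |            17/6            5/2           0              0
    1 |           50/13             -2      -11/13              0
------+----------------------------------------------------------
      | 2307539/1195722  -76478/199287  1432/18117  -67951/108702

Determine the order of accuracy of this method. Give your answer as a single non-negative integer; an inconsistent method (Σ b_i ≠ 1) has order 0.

3

b = (2307539/1195722, -76478/199287, 1432/18117, -67951/108702)
c = (0, -11/6, 16/3, 1)
Ac = (0, 0, -55/12, -11/13)
Σ b_i: 2307539/1195722·1 + (-76478/199287)·1 + 1432/18117·1 + (-67951/108702)·1 = 1 ✓
b·c: (-76478/199287)·(-11/6) + 1432/18117·16/3 + (-67951/108702)·1 = 1/2 ✓
b·c²: (-76478/199287)·121/36 + 1432/18117·256/9 + (-67951/108702)·1 = 1/3 ✓
b·Ac: 1432/18117·(-55/12) + (-67951/108702)·(-11/13) = 1/6 ✓
b·c³: (-76478/199287)·(-1331/216) + 1432/18117·4096/27 + (-67951/108702)·1 = 26865689/1956636 ≠ 1/4 ⇒ order 3.
b·(c∘Ac): 1432/18117·(-220/9) + (-67951/108702)·(-11/13) = -41599/29646 ≠ 1/8
b·Ac²: 1432/18117·605/72 + (-67951/108702)·(-7205/234) = 3541825/177876 ≠ 1/12
b·A²c: (-67951/108702)·605/156 = -287485/118584 ≠ 1/24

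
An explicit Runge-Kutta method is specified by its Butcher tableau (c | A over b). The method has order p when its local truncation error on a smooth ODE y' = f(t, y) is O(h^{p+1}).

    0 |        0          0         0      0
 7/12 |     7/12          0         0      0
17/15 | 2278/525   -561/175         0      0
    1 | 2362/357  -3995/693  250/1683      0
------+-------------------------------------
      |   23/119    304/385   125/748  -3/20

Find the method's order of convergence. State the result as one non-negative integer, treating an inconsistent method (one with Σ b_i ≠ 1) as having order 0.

b = (23/119, 304/385, 125/748, -3/20)
c = (0, 7/12, 17/15, 1)
Ac = (0, 0, -187/100, -115/36)
Σ b_i: 23/119·1 + 304/385·1 + 125/748·1 + (-3/20)·1 = 1 ✓
b·c: 304/385·7/12 + 125/748·17/15 + (-3/20)·1 = 1/2 ✓
b·c²: 304/385·49/144 + 125/748·289/225 + (-3/20)·1 = 1/3 ✓
b·Ac: 125/748·(-187/100) + (-3/20)·(-115/36) = 1/6 ✓
b·c³: 304/385·343/1728 + 125/748·4913/3375 + (-3/20)·1 = 1/4 ✓
b·(c∘Ac): 125/748·(-3179/1500) + (-3/20)·(-115/36) = 1/8 ✓
b·Ac²: 125/748·(-1309/1200) + (-3/20)·(-85/48) = 1/12 ✓
b·A²c: (-3/20)·(-5/18) = 1/24 ✓; 4 stages ⇒ order 4.

4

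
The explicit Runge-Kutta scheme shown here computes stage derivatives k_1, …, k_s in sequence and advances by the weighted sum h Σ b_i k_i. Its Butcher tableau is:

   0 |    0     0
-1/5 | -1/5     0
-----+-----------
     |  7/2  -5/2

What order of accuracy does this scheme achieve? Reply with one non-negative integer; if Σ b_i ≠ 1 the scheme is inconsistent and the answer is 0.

2

b = (7/2, -5/2)
c = (0, -1/5)
Σ b_i: 7/2·1 + (-5/2)·1 = 1 ✓
b·c: (-5/2)·(-1/5) = 1/2 ✓; 2 stages ⇒ order 2.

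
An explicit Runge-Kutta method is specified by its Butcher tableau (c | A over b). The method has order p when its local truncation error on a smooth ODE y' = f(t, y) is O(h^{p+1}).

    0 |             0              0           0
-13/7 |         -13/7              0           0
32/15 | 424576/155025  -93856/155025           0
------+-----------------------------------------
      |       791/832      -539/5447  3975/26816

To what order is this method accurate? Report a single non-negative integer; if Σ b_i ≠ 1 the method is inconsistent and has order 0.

b = (791/832, -539/5447, 3975/26816)
c = (0, -13/7, 32/15)
Ac = (0, 0, 13408/11925)
Σ b_i: 791/832·1 + (-539/5447)·1 + 3975/26816·1 = 1 ✓
b·c: (-539/5447)·(-13/7) + 3975/26816·32/15 = 1/2 ✓
b·c²: (-539/5447)·169/49 + 3975/26816·1024/225 = 1/3 ✓
b·Ac: 3975/26816·13408/11925 = 1/6 ✓; 3 stages ⇒ order 3.

3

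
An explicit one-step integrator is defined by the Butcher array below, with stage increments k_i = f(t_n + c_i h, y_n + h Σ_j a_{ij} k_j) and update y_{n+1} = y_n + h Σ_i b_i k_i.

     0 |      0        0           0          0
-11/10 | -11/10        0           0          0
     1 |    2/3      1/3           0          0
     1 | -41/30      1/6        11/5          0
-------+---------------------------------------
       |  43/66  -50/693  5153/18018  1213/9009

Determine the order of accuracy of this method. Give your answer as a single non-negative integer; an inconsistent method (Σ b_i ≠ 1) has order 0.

b = (43/66, -50/693, 5153/18018, 1213/9009)
c = (0, -11/10, 1, 1)
Ac = (0, 0, -11/30, 121/60)
Σ b_i: 43/66·1 + (-50/693)·1 + 5153/18018·1 + 1213/9009·1 = 1 ✓
b·c: (-50/693)·(-11/10) + 5153/18018·1 + 1213/9009·1 = 1/2 ✓
b·c²: (-50/693)·121/100 + 5153/18018·1 + 1213/9009·1 = 1/3 ✓
b·Ac: 5153/18018·(-11/30) + 1213/9009·121/60 = 1/6 ✓
b·c³: (-50/693)·(-1331/1000) + 5153/18018·1 + 1213/9009·1 = 31/60 ≠ 1/4 ⇒ order 3.
b·(c∘Ac): 5153/18018·(-11/30) + 1213/9009·121/60 = 1/6 ≠ 1/8
b·Ac²: 5153/18018·121/300 + 1213/9009·1441/600 = 1711/3900 ≠ 1/12
b·A²c: 1213/9009·(-121/150) = -13343/122850 ≠ 1/24

3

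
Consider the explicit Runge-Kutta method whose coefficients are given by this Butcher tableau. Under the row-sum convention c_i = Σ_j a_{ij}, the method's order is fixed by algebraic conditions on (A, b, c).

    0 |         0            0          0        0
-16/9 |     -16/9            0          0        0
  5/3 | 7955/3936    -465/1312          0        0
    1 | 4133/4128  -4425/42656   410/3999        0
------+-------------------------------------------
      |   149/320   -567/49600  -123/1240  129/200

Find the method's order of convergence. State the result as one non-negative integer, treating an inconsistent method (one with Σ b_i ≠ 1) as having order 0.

b = (149/320, -567/49600, -123/1240, 129/200)
c = (0, -16/9, 5/3, 1)
Ac = (0, 0, 155/246, 275/774)
Σ b_i: 149/320·1 + (-567/49600)·1 + (-123/1240)·1 + 129/200·1 = 1 ✓
b·c: (-567/49600)·(-16/9) + (-123/1240)·5/3 + 129/200·1 = 1/2 ✓
b·c²: (-567/49600)·256/81 + (-123/1240)·25/9 + 129/200·1 = 1/3 ✓
b·Ac: (-123/1240)·155/246 + 129/200·275/774 = 1/6 ✓
b·c³: (-567/49600)·(-4096/729) + (-123/1240)·125/27 + 129/200·1 = 1/4 ✓
b·(c∘Ac): (-123/1240)·775/738 + 129/200·275/774 = 1/8 ✓
b·Ac²: (-123/1240)·(-1240/1107) + 129/200·(-50/1161) = 1/12 ✓
b·A²c: 129/200·25/387 = 1/24 ✓; 4 stages ⇒ order 4.

4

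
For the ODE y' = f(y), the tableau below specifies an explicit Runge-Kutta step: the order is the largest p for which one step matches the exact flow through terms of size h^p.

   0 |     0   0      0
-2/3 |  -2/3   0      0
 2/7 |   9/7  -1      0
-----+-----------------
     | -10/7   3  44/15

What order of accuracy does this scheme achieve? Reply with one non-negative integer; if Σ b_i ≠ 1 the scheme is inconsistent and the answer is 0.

0

b = (-10/7, 3, 44/15)
c = (0, -2/3, 2/7)
Ac = (0, 0, 2/3)
Σ b_i: (-10/7)·1 + 3·1 + 44/15·1 = 473/105 ≠ 1 ⇒ order 0.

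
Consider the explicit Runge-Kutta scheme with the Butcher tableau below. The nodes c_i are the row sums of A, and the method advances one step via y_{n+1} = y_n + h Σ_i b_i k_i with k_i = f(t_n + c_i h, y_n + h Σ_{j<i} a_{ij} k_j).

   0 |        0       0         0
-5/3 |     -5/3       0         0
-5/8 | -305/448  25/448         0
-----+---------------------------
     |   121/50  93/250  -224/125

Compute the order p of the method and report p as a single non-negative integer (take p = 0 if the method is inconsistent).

b = (121/50, 93/250, -224/125)
c = (0, -5/3, -5/8)
Ac = (0, 0, -125/1344)
Σ b_i: 121/50·1 + 93/250·1 + (-224/125)·1 = 1 ✓
b·c: 93/250·(-5/3) + (-224/125)·(-5/8) = 1/2 ✓
b·c²: 93/250·25/9 + (-224/125)·25/64 = 1/3 ✓
b·Ac: (-224/125)·(-125/1344) = 1/6 ✓; 3 stages ⇒ order 3.

3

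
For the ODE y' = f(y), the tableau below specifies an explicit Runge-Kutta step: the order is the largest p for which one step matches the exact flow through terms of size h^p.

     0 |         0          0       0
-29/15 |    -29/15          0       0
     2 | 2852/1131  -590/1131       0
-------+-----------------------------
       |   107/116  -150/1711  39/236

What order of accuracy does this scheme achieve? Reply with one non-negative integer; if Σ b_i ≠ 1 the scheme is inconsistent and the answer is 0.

b = (107/116, -150/1711, 39/236)
c = (0, -29/15, 2)
Ac = (0, 0, 118/117)
Σ b_i: 107/116·1 + (-150/1711)·1 + 39/236·1 = 1 ✓
b·c: (-150/1711)·(-29/15) + 39/236·2 = 1/2 ✓
b·c²: (-150/1711)·841/225 + 39/236·4 = 1/3 ✓
b·Ac: 39/236·118/117 = 1/6 ✓; 3 stages ⇒ order 3.

3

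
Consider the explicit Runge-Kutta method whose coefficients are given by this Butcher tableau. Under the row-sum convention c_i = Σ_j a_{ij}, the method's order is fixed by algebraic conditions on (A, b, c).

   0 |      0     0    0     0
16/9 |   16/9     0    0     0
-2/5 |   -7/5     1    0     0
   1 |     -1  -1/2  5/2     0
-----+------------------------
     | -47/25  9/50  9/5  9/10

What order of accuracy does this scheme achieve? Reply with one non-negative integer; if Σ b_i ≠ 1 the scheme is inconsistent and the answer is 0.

2

b = (-47/25, 9/50, 9/5, 9/10)
c = (0, 16/9, -2/5, 1)
Ac = (0, 0, 16/9, -17/9)
Σ b_i: (-47/25)·1 + 9/50·1 + 9/5·1 + 9/10·1 = 1 ✓
b·c: 9/50·16/9 + 9/5·(-2/5) + 9/10·1 = 1/2 ✓
b·c²: 9/50·256/81 + 9/5·4/25 + 9/10·1 = 3953/2250 ≠ 1/3 ⇒ order 2.
b·Ac: 9/5·16/9 + 9/10·(-17/9) = 3/2 ≠ 1/6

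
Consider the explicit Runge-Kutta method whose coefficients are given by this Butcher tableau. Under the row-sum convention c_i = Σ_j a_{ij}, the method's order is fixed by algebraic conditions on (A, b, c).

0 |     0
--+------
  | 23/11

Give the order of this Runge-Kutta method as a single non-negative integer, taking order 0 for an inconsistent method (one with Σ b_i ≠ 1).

0

b = (23/11)
c = (0)
Σ b_i: 23/11·1 = 23/11 ≠ 1 ⇒ order 0.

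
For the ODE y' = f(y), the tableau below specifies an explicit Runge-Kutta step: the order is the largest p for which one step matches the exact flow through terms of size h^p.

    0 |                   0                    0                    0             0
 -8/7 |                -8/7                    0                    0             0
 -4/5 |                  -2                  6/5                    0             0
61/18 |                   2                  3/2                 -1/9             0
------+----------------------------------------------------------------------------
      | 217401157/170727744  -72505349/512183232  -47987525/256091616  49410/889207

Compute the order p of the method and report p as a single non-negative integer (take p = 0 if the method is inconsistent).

b = (217401157/170727744, -72505349/512183232, -47987525/256091616, 49410/889207)
c = (0, -8/7, -4/5, 61/18)
Ac = (0, 0, -48/35, -512/315)
Σ b_i: 217401157/170727744·1 + (-72505349/512183232)·1 + (-47987525/256091616)·1 + 49410/889207·1 = 1 ✓
b·c: (-72505349/512183232)·(-8/7) + (-47987525/256091616)·(-4/5) + 49410/889207·61/18 = 1/2 ✓
b·c²: (-72505349/512183232)·64/49 + (-47987525/256091616)·16/25 + 49410/889207·3721/324 = 1/3 ✓
b·Ac: (-47987525/256091616)·(-48/35) + 49410/889207·(-512/315) = 1/6 ✓
b·c³: (-72505349/512183232)·(-512/343) + (-47987525/256091616)·(-64/125) + 49410/889207·226981/5832 = 2767266391/1120400820 ≠ 1/4 ⇒ order 3.
b·(c∘Ac): (-47987525/256091616)·192/175 + 49410/889207·(-15616/2835) = -9554458/18673347 ≠ 1/8
b·Ac²: (-47987525/256091616)·384/245 + 49410/889207·20816/11025 = -2518004/13338105 ≠ 1/12
b·A²c: 49410/889207·16/105 = 52704/6224449 ≠ 1/24

3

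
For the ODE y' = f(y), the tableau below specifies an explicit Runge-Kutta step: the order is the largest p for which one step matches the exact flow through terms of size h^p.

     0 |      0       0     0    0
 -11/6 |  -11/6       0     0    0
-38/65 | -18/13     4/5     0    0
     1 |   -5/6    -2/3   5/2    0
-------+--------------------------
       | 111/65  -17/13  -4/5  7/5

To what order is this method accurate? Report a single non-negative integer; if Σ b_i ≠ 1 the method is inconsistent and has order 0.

1

b = (111/65, -17/13, -4/5, 7/5)
c = (0, -11/6, -38/65, 1)
Ac = (0, 0, -22/15, -28/117)
Σ b_i: 111/65·1 + (-17/13)·1 + (-4/5)·1 + 7/5·1 = 1 ✓
b·c: (-17/13)·(-11/6) + (-4/5)·(-38/65) + 7/5·1 = 8317/1950 ≠ 1/2 ⇒ order 1.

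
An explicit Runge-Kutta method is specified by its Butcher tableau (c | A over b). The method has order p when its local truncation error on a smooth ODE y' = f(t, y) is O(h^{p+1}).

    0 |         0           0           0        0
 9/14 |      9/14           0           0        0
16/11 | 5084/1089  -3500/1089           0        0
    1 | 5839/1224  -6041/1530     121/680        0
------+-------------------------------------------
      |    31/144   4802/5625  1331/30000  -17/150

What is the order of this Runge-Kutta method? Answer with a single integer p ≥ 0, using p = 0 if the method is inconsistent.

4

b = (31/144, 4802/5625, 1331/30000, -17/150)
c = (0, 9/14, 16/11, 1)
Ac = (0, 0, -250/121, -155/68)
Σ b_i: 31/144·1 + 4802/5625·1 + 1331/30000·1 + (-17/150)·1 = 1 ✓
b·c: 4802/5625·9/14 + 1331/30000·16/11 + (-17/150)·1 = 1/2 ✓
b·c²: 4802/5625·81/196 + 1331/30000·256/121 + (-17/150)·1 = 1/3 ✓
b·Ac: 1331/30000·(-250/121) + (-17/150)·(-155/68) = 1/6 ✓
b·c³: 4802/5625·729/2744 + 1331/30000·4096/1331 + (-17/150)·1 = 1/4 ✓
b·(c∘Ac): 1331/30000·(-4000/1331) + (-17/150)·(-155/68) = 1/8 ✓
b·Ac²: 1331/30000·(-1125/847) + (-17/150)·(-1195/952) = 1/12 ✓
b·A²c: (-17/150)·(-25/68) = 1/24 ✓; 4 stages ⇒ order 4.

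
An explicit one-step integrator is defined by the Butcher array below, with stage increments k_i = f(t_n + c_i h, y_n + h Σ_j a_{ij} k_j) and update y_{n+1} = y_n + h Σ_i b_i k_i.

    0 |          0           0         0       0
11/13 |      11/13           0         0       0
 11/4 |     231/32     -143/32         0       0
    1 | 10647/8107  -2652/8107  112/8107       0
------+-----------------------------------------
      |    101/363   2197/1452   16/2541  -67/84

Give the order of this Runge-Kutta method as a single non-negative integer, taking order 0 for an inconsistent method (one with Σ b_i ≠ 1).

b = (101/363, 2197/1452, 16/2541, -67/84)
c = (0, 11/13, 11/4, 1)
Ac = (0, 0, -121/32, -16/67)
Σ b_i: 101/363·1 + 2197/1452·1 + 16/2541·1 + (-67/84)·1 = 1 ✓
b·c: 2197/1452·11/13 + 16/2541·11/4 + (-67/84)·1 = 1/2 ✓
b·c²: 2197/1452·121/169 + 16/2541·121/16 + (-67/84)·1 = 1/3 ✓
b·Ac: 16/2541·(-121/32) + (-67/84)·(-16/67) = 1/6 ✓
b·c³: 2197/1452·1331/2197 + 16/2541·1331/64 + (-67/84)·1 = 1/4 ✓
b·(c∘Ac): 16/2541·(-1331/128) + (-67/84)·(-16/67) = 1/8 ✓
b·Ac²: 16/2541·(-1331/416) + (-67/84)·(-113/871) = 1/12 ✓
b·A²c: (-67/84)·(-7/134) = 1/24 ✓; 4 stages ⇒ order 4.

4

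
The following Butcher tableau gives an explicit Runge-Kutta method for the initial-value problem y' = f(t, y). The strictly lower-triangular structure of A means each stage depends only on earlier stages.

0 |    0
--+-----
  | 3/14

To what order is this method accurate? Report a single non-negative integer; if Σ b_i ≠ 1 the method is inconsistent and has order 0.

b = (3/14)
c = (0)
Σ b_i: 3/14·1 = 3/14 ≠ 1 ⇒ order 0.

0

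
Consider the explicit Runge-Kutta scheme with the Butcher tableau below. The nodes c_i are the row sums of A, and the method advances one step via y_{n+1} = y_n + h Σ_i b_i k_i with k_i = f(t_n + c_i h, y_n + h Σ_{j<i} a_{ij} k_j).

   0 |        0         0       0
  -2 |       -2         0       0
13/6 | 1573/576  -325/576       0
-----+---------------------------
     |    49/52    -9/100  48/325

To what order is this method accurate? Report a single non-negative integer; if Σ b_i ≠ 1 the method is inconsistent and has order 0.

b = (49/52, -9/100, 48/325)
c = (0, -2, 13/6)
Ac = (0, 0, 325/288)
Σ b_i: 49/52·1 + (-9/100)·1 + 48/325·1 = 1 ✓
b·c: (-9/100)·(-2) + 48/325·13/6 = 1/2 ✓
b·c²: (-9/100)·4 + 48/325·169/36 = 1/3 ✓
b·Ac: 48/325·325/288 = 1/6 ✓; 3 stages ⇒ order 3.

3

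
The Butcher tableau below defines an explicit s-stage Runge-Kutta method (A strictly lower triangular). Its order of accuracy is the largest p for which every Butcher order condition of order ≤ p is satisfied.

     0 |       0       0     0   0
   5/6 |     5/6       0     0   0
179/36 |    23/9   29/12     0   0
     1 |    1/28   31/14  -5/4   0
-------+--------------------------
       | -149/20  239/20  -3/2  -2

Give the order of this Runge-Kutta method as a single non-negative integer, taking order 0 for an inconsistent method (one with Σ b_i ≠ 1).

2

b = (-149/20, 239/20, -3/2, -2)
c = (0, 5/6, 179/36, 1)
Ac = (0, 0, 145/72, -4405/1008)
Σ b_i: (-149/20)·1 + 239/20·1 + (-3/2)·1 + (-2)·1 = 1 ✓
b·c: 239/20·5/6 + (-3/2)·179/36 + (-2)·1 = 1/2 ✓
b·c²: 239/20·25/36 + (-3/2)·32041/1296 + (-2)·1 = -26599/864 ≠ 1/3 ⇒ order 2.
b·Ac: (-3/2)·145/72 + (-2)·(-4405/1008) = 5765/1008 ≠ 1/6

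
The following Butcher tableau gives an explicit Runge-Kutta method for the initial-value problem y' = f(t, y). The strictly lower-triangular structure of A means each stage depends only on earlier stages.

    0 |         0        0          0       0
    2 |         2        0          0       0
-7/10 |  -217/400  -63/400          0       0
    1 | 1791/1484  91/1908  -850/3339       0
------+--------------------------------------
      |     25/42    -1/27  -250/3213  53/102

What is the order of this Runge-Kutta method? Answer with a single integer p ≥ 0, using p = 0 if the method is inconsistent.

4

b = (25/42, -1/27, -250/3213, 53/102)
c = (0, 2, -7/10, 1)
Ac = (0, 0, -63/200, 29/106)
Σ b_i: 25/42·1 + (-1/27)·1 + (-250/3213)·1 + 53/102·1 = 1 ✓
b·c: (-1/27)·2 + (-250/3213)·(-7/10) + 53/102·1 = 1/2 ✓
b·c²: (-1/27)·4 + (-250/3213)·49/100 + 53/102·1 = 1/3 ✓
b·Ac: (-250/3213)·(-63/200) + 53/102·29/106 = 1/6 ✓
b·c³: (-1/27)·8 + (-250/3213)·(-343/1000) + 53/102·1 = 1/4 ✓
b·(c∘Ac): (-250/3213)·441/2000 + 53/102·29/106 = 1/8 ✓
b·Ac²: (-250/3213)·(-63/100) + 53/102·7/106 = 1/12 ✓
b·A²c: 53/102·17/212 = 1/24 ✓; 4 stages ⇒ order 4.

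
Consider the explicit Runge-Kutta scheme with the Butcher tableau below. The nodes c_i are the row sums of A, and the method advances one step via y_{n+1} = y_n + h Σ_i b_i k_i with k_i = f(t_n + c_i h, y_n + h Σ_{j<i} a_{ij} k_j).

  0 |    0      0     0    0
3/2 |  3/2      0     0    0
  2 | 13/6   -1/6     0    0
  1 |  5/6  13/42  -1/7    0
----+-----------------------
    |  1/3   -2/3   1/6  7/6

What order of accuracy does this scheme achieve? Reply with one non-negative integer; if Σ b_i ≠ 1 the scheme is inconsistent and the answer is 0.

4

b = (1/3, -2/3, 1/6, 7/6)
c = (0, 3/2, 2, 1)
Ac = (0, 0, -1/4, 5/28)
Σ b_i: 1/3·1 + (-2/3)·1 + 1/6·1 + 7/6·1 = 1 ✓
b·c: (-2/3)·3/2 + 1/6·2 + 7/6·1 = 1/2 ✓
b·c²: (-2/3)·9/4 + 1/6·4 + 7/6·1 = 1/3 ✓
b·Ac: 1/6·(-1/4) + 7/6·5/28 = 1/6 ✓
b·c³: (-2/3)·27/8 + 1/6·8 + 7/6·1 = 1/4 ✓
b·(c∘Ac): 1/6·(-1/2) + 7/6·5/28 = 1/8 ✓
b·Ac²: 1/6·(-3/8) + 7/6·1/8 = 1/12 ✓
b·A²c: 7/6·1/28 = 1/24 ✓; 4 stages ⇒ order 4.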